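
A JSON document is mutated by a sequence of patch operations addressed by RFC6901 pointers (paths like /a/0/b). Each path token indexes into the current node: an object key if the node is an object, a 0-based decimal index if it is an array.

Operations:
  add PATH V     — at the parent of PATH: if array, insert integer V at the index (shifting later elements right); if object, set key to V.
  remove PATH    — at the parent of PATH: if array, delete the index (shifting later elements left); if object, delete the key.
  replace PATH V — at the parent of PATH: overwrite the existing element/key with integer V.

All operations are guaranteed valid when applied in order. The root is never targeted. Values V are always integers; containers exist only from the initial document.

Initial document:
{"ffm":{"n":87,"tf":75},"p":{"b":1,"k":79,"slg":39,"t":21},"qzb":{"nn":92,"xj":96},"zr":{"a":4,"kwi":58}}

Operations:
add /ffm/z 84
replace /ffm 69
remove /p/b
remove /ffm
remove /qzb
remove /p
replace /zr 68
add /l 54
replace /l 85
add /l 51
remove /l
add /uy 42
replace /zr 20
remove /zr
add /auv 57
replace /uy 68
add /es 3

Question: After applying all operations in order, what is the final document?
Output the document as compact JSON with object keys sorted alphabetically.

After op 1 (add /ffm/z 84): {"ffm":{"n":87,"tf":75,"z":84},"p":{"b":1,"k":79,"slg":39,"t":21},"qzb":{"nn":92,"xj":96},"zr":{"a":4,"kwi":58}}
After op 2 (replace /ffm 69): {"ffm":69,"p":{"b":1,"k":79,"slg":39,"t":21},"qzb":{"nn":92,"xj":96},"zr":{"a":4,"kwi":58}}
After op 3 (remove /p/b): {"ffm":69,"p":{"k":79,"slg":39,"t":21},"qzb":{"nn":92,"xj":96},"zr":{"a":4,"kwi":58}}
After op 4 (remove /ffm): {"p":{"k":79,"slg":39,"t":21},"qzb":{"nn":92,"xj":96},"zr":{"a":4,"kwi":58}}
After op 5 (remove /qzb): {"p":{"k":79,"slg":39,"t":21},"zr":{"a":4,"kwi":58}}
After op 6 (remove /p): {"zr":{"a":4,"kwi":58}}
After op 7 (replace /zr 68): {"zr":68}
After op 8 (add /l 54): {"l":54,"zr":68}
After op 9 (replace /l 85): {"l":85,"zr":68}
After op 10 (add /l 51): {"l":51,"zr":68}
After op 11 (remove /l): {"zr":68}
After op 12 (add /uy 42): {"uy":42,"zr":68}
After op 13 (replace /zr 20): {"uy":42,"zr":20}
After op 14 (remove /zr): {"uy":42}
After op 15 (add /auv 57): {"auv":57,"uy":42}
After op 16 (replace /uy 68): {"auv":57,"uy":68}
After op 17 (add /es 3): {"auv":57,"es":3,"uy":68}

Answer: {"auv":57,"es":3,"uy":68}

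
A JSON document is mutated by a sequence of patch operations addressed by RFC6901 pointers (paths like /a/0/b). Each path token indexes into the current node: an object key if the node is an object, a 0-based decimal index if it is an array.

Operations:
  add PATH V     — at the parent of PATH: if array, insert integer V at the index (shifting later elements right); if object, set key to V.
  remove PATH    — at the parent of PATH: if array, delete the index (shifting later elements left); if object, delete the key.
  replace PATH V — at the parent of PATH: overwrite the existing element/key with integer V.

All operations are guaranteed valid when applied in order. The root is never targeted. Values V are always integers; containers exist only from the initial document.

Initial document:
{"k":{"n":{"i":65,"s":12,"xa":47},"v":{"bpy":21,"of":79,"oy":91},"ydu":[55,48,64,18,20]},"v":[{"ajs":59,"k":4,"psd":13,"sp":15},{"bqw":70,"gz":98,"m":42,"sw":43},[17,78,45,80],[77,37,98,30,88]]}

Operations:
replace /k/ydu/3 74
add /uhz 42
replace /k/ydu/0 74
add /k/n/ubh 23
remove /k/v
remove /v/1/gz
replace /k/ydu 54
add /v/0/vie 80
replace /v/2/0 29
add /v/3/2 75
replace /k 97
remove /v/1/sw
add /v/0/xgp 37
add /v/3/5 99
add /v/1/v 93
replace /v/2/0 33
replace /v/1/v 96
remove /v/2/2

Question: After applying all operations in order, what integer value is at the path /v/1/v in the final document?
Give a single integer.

Answer: 96

Derivation:
After op 1 (replace /k/ydu/3 74): {"k":{"n":{"i":65,"s":12,"xa":47},"v":{"bpy":21,"of":79,"oy":91},"ydu":[55,48,64,74,20]},"v":[{"ajs":59,"k":4,"psd":13,"sp":15},{"bqw":70,"gz":98,"m":42,"sw":43},[17,78,45,80],[77,37,98,30,88]]}
After op 2 (add /uhz 42): {"k":{"n":{"i":65,"s":12,"xa":47},"v":{"bpy":21,"of":79,"oy":91},"ydu":[55,48,64,74,20]},"uhz":42,"v":[{"ajs":59,"k":4,"psd":13,"sp":15},{"bqw":70,"gz":98,"m":42,"sw":43},[17,78,45,80],[77,37,98,30,88]]}
After op 3 (replace /k/ydu/0 74): {"k":{"n":{"i":65,"s":12,"xa":47},"v":{"bpy":21,"of":79,"oy":91},"ydu":[74,48,64,74,20]},"uhz":42,"v":[{"ajs":59,"k":4,"psd":13,"sp":15},{"bqw":70,"gz":98,"m":42,"sw":43},[17,78,45,80],[77,37,98,30,88]]}
After op 4 (add /k/n/ubh 23): {"k":{"n":{"i":65,"s":12,"ubh":23,"xa":47},"v":{"bpy":21,"of":79,"oy":91},"ydu":[74,48,64,74,20]},"uhz":42,"v":[{"ajs":59,"k":4,"psd":13,"sp":15},{"bqw":70,"gz":98,"m":42,"sw":43},[17,78,45,80],[77,37,98,30,88]]}
After op 5 (remove /k/v): {"k":{"n":{"i":65,"s":12,"ubh":23,"xa":47},"ydu":[74,48,64,74,20]},"uhz":42,"v":[{"ajs":59,"k":4,"psd":13,"sp":15},{"bqw":70,"gz":98,"m":42,"sw":43},[17,78,45,80],[77,37,98,30,88]]}
After op 6 (remove /v/1/gz): {"k":{"n":{"i":65,"s":12,"ubh":23,"xa":47},"ydu":[74,48,64,74,20]},"uhz":42,"v":[{"ajs":59,"k":4,"psd":13,"sp":15},{"bqw":70,"m":42,"sw":43},[17,78,45,80],[77,37,98,30,88]]}
After op 7 (replace /k/ydu 54): {"k":{"n":{"i":65,"s":12,"ubh":23,"xa":47},"ydu":54},"uhz":42,"v":[{"ajs":59,"k":4,"psd":13,"sp":15},{"bqw":70,"m":42,"sw":43},[17,78,45,80],[77,37,98,30,88]]}
After op 8 (add /v/0/vie 80): {"k":{"n":{"i":65,"s":12,"ubh":23,"xa":47},"ydu":54},"uhz":42,"v":[{"ajs":59,"k":4,"psd":13,"sp":15,"vie":80},{"bqw":70,"m":42,"sw":43},[17,78,45,80],[77,37,98,30,88]]}
After op 9 (replace /v/2/0 29): {"k":{"n":{"i":65,"s":12,"ubh":23,"xa":47},"ydu":54},"uhz":42,"v":[{"ajs":59,"k":4,"psd":13,"sp":15,"vie":80},{"bqw":70,"m":42,"sw":43},[29,78,45,80],[77,37,98,30,88]]}
After op 10 (add /v/3/2 75): {"k":{"n":{"i":65,"s":12,"ubh":23,"xa":47},"ydu":54},"uhz":42,"v":[{"ajs":59,"k":4,"psd":13,"sp":15,"vie":80},{"bqw":70,"m":42,"sw":43},[29,78,45,80],[77,37,75,98,30,88]]}
After op 11 (replace /k 97): {"k":97,"uhz":42,"v":[{"ajs":59,"k":4,"psd":13,"sp":15,"vie":80},{"bqw":70,"m":42,"sw":43},[29,78,45,80],[77,37,75,98,30,88]]}
After op 12 (remove /v/1/sw): {"k":97,"uhz":42,"v":[{"ajs":59,"k":4,"psd":13,"sp":15,"vie":80},{"bqw":70,"m":42},[29,78,45,80],[77,37,75,98,30,88]]}
After op 13 (add /v/0/xgp 37): {"k":97,"uhz":42,"v":[{"ajs":59,"k":4,"psd":13,"sp":15,"vie":80,"xgp":37},{"bqw":70,"m":42},[29,78,45,80],[77,37,75,98,30,88]]}
After op 14 (add /v/3/5 99): {"k":97,"uhz":42,"v":[{"ajs":59,"k":4,"psd":13,"sp":15,"vie":80,"xgp":37},{"bqw":70,"m":42},[29,78,45,80],[77,37,75,98,30,99,88]]}
After op 15 (add /v/1/v 93): {"k":97,"uhz":42,"v":[{"ajs":59,"k":4,"psd":13,"sp":15,"vie":80,"xgp":37},{"bqw":70,"m":42,"v":93},[29,78,45,80],[77,37,75,98,30,99,88]]}
After op 16 (replace /v/2/0 33): {"k":97,"uhz":42,"v":[{"ajs":59,"k":4,"psd":13,"sp":15,"vie":80,"xgp":37},{"bqw":70,"m":42,"v":93},[33,78,45,80],[77,37,75,98,30,99,88]]}
After op 17 (replace /v/1/v 96): {"k":97,"uhz":42,"v":[{"ajs":59,"k":4,"psd":13,"sp":15,"vie":80,"xgp":37},{"bqw":70,"m":42,"v":96},[33,78,45,80],[77,37,75,98,30,99,88]]}
After op 18 (remove /v/2/2): {"k":97,"uhz":42,"v":[{"ajs":59,"k":4,"psd":13,"sp":15,"vie":80,"xgp":37},{"bqw":70,"m":42,"v":96},[33,78,80],[77,37,75,98,30,99,88]]}
Value at /v/1/v: 96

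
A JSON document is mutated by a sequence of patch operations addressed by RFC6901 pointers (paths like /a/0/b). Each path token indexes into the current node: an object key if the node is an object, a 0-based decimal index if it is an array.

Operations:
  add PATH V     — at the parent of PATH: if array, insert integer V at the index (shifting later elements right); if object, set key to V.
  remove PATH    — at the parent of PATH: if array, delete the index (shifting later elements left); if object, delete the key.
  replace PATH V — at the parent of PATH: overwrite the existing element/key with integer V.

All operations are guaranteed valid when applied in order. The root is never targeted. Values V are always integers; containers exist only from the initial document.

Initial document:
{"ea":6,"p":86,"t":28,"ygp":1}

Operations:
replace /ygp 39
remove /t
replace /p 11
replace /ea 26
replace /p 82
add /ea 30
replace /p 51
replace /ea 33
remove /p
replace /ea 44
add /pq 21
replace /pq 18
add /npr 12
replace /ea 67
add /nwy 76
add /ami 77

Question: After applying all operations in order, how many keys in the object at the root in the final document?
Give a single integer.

After op 1 (replace /ygp 39): {"ea":6,"p":86,"t":28,"ygp":39}
After op 2 (remove /t): {"ea":6,"p":86,"ygp":39}
After op 3 (replace /p 11): {"ea":6,"p":11,"ygp":39}
After op 4 (replace /ea 26): {"ea":26,"p":11,"ygp":39}
After op 5 (replace /p 82): {"ea":26,"p":82,"ygp":39}
After op 6 (add /ea 30): {"ea":30,"p":82,"ygp":39}
After op 7 (replace /p 51): {"ea":30,"p":51,"ygp":39}
After op 8 (replace /ea 33): {"ea":33,"p":51,"ygp":39}
After op 9 (remove /p): {"ea":33,"ygp":39}
After op 10 (replace /ea 44): {"ea":44,"ygp":39}
After op 11 (add /pq 21): {"ea":44,"pq":21,"ygp":39}
After op 12 (replace /pq 18): {"ea":44,"pq":18,"ygp":39}
After op 13 (add /npr 12): {"ea":44,"npr":12,"pq":18,"ygp":39}
After op 14 (replace /ea 67): {"ea":67,"npr":12,"pq":18,"ygp":39}
After op 15 (add /nwy 76): {"ea":67,"npr":12,"nwy":76,"pq":18,"ygp":39}
After op 16 (add /ami 77): {"ami":77,"ea":67,"npr":12,"nwy":76,"pq":18,"ygp":39}
Size at the root: 6

Answer: 6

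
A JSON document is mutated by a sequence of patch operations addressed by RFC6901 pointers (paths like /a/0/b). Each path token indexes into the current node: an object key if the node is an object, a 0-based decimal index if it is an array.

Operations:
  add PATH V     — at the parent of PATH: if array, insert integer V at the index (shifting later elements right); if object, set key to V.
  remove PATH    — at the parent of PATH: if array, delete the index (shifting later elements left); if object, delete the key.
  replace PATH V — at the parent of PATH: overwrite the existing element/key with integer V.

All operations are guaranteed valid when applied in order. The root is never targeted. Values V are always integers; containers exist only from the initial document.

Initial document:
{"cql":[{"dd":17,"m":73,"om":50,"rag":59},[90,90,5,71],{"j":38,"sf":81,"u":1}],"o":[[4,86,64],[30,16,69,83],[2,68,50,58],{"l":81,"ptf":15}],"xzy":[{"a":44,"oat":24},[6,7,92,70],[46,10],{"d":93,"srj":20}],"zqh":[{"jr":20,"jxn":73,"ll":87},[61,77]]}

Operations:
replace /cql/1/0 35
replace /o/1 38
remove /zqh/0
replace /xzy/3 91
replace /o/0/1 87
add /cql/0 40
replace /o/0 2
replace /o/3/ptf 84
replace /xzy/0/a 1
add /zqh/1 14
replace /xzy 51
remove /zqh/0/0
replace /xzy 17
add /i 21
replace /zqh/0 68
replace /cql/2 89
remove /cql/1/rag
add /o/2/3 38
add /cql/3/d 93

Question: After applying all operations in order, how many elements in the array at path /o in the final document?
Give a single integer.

After op 1 (replace /cql/1/0 35): {"cql":[{"dd":17,"m":73,"om":50,"rag":59},[35,90,5,71],{"j":38,"sf":81,"u":1}],"o":[[4,86,64],[30,16,69,83],[2,68,50,58],{"l":81,"ptf":15}],"xzy":[{"a":44,"oat":24},[6,7,92,70],[46,10],{"d":93,"srj":20}],"zqh":[{"jr":20,"jxn":73,"ll":87},[61,77]]}
After op 2 (replace /o/1 38): {"cql":[{"dd":17,"m":73,"om":50,"rag":59},[35,90,5,71],{"j":38,"sf":81,"u":1}],"o":[[4,86,64],38,[2,68,50,58],{"l":81,"ptf":15}],"xzy":[{"a":44,"oat":24},[6,7,92,70],[46,10],{"d":93,"srj":20}],"zqh":[{"jr":20,"jxn":73,"ll":87},[61,77]]}
After op 3 (remove /zqh/0): {"cql":[{"dd":17,"m":73,"om":50,"rag":59},[35,90,5,71],{"j":38,"sf":81,"u":1}],"o":[[4,86,64],38,[2,68,50,58],{"l":81,"ptf":15}],"xzy":[{"a":44,"oat":24},[6,7,92,70],[46,10],{"d":93,"srj":20}],"zqh":[[61,77]]}
After op 4 (replace /xzy/3 91): {"cql":[{"dd":17,"m":73,"om":50,"rag":59},[35,90,5,71],{"j":38,"sf":81,"u":1}],"o":[[4,86,64],38,[2,68,50,58],{"l":81,"ptf":15}],"xzy":[{"a":44,"oat":24},[6,7,92,70],[46,10],91],"zqh":[[61,77]]}
After op 5 (replace /o/0/1 87): {"cql":[{"dd":17,"m":73,"om":50,"rag":59},[35,90,5,71],{"j":38,"sf":81,"u":1}],"o":[[4,87,64],38,[2,68,50,58],{"l":81,"ptf":15}],"xzy":[{"a":44,"oat":24},[6,7,92,70],[46,10],91],"zqh":[[61,77]]}
After op 6 (add /cql/0 40): {"cql":[40,{"dd":17,"m":73,"om":50,"rag":59},[35,90,5,71],{"j":38,"sf":81,"u":1}],"o":[[4,87,64],38,[2,68,50,58],{"l":81,"ptf":15}],"xzy":[{"a":44,"oat":24},[6,7,92,70],[46,10],91],"zqh":[[61,77]]}
After op 7 (replace /o/0 2): {"cql":[40,{"dd":17,"m":73,"om":50,"rag":59},[35,90,5,71],{"j":38,"sf":81,"u":1}],"o":[2,38,[2,68,50,58],{"l":81,"ptf":15}],"xzy":[{"a":44,"oat":24},[6,7,92,70],[46,10],91],"zqh":[[61,77]]}
After op 8 (replace /o/3/ptf 84): {"cql":[40,{"dd":17,"m":73,"om":50,"rag":59},[35,90,5,71],{"j":38,"sf":81,"u":1}],"o":[2,38,[2,68,50,58],{"l":81,"ptf":84}],"xzy":[{"a":44,"oat":24},[6,7,92,70],[46,10],91],"zqh":[[61,77]]}
After op 9 (replace /xzy/0/a 1): {"cql":[40,{"dd":17,"m":73,"om":50,"rag":59},[35,90,5,71],{"j":38,"sf":81,"u":1}],"o":[2,38,[2,68,50,58],{"l":81,"ptf":84}],"xzy":[{"a":1,"oat":24},[6,7,92,70],[46,10],91],"zqh":[[61,77]]}
After op 10 (add /zqh/1 14): {"cql":[40,{"dd":17,"m":73,"om":50,"rag":59},[35,90,5,71],{"j":38,"sf":81,"u":1}],"o":[2,38,[2,68,50,58],{"l":81,"ptf":84}],"xzy":[{"a":1,"oat":24},[6,7,92,70],[46,10],91],"zqh":[[61,77],14]}
After op 11 (replace /xzy 51): {"cql":[40,{"dd":17,"m":73,"om":50,"rag":59},[35,90,5,71],{"j":38,"sf":81,"u":1}],"o":[2,38,[2,68,50,58],{"l":81,"ptf":84}],"xzy":51,"zqh":[[61,77],14]}
After op 12 (remove /zqh/0/0): {"cql":[40,{"dd":17,"m":73,"om":50,"rag":59},[35,90,5,71],{"j":38,"sf":81,"u":1}],"o":[2,38,[2,68,50,58],{"l":81,"ptf":84}],"xzy":51,"zqh":[[77],14]}
After op 13 (replace /xzy 17): {"cql":[40,{"dd":17,"m":73,"om":50,"rag":59},[35,90,5,71],{"j":38,"sf":81,"u":1}],"o":[2,38,[2,68,50,58],{"l":81,"ptf":84}],"xzy":17,"zqh":[[77],14]}
After op 14 (add /i 21): {"cql":[40,{"dd":17,"m":73,"om":50,"rag":59},[35,90,5,71],{"j":38,"sf":81,"u":1}],"i":21,"o":[2,38,[2,68,50,58],{"l":81,"ptf":84}],"xzy":17,"zqh":[[77],14]}
After op 15 (replace /zqh/0 68): {"cql":[40,{"dd":17,"m":73,"om":50,"rag":59},[35,90,5,71],{"j":38,"sf":81,"u":1}],"i":21,"o":[2,38,[2,68,50,58],{"l":81,"ptf":84}],"xzy":17,"zqh":[68,14]}
After op 16 (replace /cql/2 89): {"cql":[40,{"dd":17,"m":73,"om":50,"rag":59},89,{"j":38,"sf":81,"u":1}],"i":21,"o":[2,38,[2,68,50,58],{"l":81,"ptf":84}],"xzy":17,"zqh":[68,14]}
After op 17 (remove /cql/1/rag): {"cql":[40,{"dd":17,"m":73,"om":50},89,{"j":38,"sf":81,"u":1}],"i":21,"o":[2,38,[2,68,50,58],{"l":81,"ptf":84}],"xzy":17,"zqh":[68,14]}
After op 18 (add /o/2/3 38): {"cql":[40,{"dd":17,"m":73,"om":50},89,{"j":38,"sf":81,"u":1}],"i":21,"o":[2,38,[2,68,50,38,58],{"l":81,"ptf":84}],"xzy":17,"zqh":[68,14]}
After op 19 (add /cql/3/d 93): {"cql":[40,{"dd":17,"m":73,"om":50},89,{"d":93,"j":38,"sf":81,"u":1}],"i":21,"o":[2,38,[2,68,50,38,58],{"l":81,"ptf":84}],"xzy":17,"zqh":[68,14]}
Size at path /o: 4

Answer: 4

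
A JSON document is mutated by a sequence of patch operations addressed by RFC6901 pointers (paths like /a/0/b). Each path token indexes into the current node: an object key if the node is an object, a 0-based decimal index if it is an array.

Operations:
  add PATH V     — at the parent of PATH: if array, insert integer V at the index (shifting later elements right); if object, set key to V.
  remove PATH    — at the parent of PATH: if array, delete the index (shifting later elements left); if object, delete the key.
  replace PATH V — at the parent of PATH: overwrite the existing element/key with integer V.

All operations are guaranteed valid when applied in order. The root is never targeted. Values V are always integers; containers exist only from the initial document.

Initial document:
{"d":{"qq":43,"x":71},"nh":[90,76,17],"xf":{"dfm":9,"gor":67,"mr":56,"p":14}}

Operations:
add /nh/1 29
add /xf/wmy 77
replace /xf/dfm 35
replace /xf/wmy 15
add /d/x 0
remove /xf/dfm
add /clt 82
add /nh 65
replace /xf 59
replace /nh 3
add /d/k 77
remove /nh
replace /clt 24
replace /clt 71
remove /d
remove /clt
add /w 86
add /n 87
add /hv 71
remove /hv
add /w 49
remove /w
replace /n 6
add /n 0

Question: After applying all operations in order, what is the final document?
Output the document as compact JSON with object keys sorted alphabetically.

After op 1 (add /nh/1 29): {"d":{"qq":43,"x":71},"nh":[90,29,76,17],"xf":{"dfm":9,"gor":67,"mr":56,"p":14}}
After op 2 (add /xf/wmy 77): {"d":{"qq":43,"x":71},"nh":[90,29,76,17],"xf":{"dfm":9,"gor":67,"mr":56,"p":14,"wmy":77}}
After op 3 (replace /xf/dfm 35): {"d":{"qq":43,"x":71},"nh":[90,29,76,17],"xf":{"dfm":35,"gor":67,"mr":56,"p":14,"wmy":77}}
After op 4 (replace /xf/wmy 15): {"d":{"qq":43,"x":71},"nh":[90,29,76,17],"xf":{"dfm":35,"gor":67,"mr":56,"p":14,"wmy":15}}
After op 5 (add /d/x 0): {"d":{"qq":43,"x":0},"nh":[90,29,76,17],"xf":{"dfm":35,"gor":67,"mr":56,"p":14,"wmy":15}}
After op 6 (remove /xf/dfm): {"d":{"qq":43,"x":0},"nh":[90,29,76,17],"xf":{"gor":67,"mr":56,"p":14,"wmy":15}}
After op 7 (add /clt 82): {"clt":82,"d":{"qq":43,"x":0},"nh":[90,29,76,17],"xf":{"gor":67,"mr":56,"p":14,"wmy":15}}
After op 8 (add /nh 65): {"clt":82,"d":{"qq":43,"x":0},"nh":65,"xf":{"gor":67,"mr":56,"p":14,"wmy":15}}
After op 9 (replace /xf 59): {"clt":82,"d":{"qq":43,"x":0},"nh":65,"xf":59}
After op 10 (replace /nh 3): {"clt":82,"d":{"qq":43,"x":0},"nh":3,"xf":59}
After op 11 (add /d/k 77): {"clt":82,"d":{"k":77,"qq":43,"x":0},"nh":3,"xf":59}
After op 12 (remove /nh): {"clt":82,"d":{"k":77,"qq":43,"x":0},"xf":59}
After op 13 (replace /clt 24): {"clt":24,"d":{"k":77,"qq":43,"x":0},"xf":59}
After op 14 (replace /clt 71): {"clt":71,"d":{"k":77,"qq":43,"x":0},"xf":59}
After op 15 (remove /d): {"clt":71,"xf":59}
After op 16 (remove /clt): {"xf":59}
After op 17 (add /w 86): {"w":86,"xf":59}
After op 18 (add /n 87): {"n":87,"w":86,"xf":59}
After op 19 (add /hv 71): {"hv":71,"n":87,"w":86,"xf":59}
After op 20 (remove /hv): {"n":87,"w":86,"xf":59}
After op 21 (add /w 49): {"n":87,"w":49,"xf":59}
After op 22 (remove /w): {"n":87,"xf":59}
After op 23 (replace /n 6): {"n":6,"xf":59}
After op 24 (add /n 0): {"n":0,"xf":59}

Answer: {"n":0,"xf":59}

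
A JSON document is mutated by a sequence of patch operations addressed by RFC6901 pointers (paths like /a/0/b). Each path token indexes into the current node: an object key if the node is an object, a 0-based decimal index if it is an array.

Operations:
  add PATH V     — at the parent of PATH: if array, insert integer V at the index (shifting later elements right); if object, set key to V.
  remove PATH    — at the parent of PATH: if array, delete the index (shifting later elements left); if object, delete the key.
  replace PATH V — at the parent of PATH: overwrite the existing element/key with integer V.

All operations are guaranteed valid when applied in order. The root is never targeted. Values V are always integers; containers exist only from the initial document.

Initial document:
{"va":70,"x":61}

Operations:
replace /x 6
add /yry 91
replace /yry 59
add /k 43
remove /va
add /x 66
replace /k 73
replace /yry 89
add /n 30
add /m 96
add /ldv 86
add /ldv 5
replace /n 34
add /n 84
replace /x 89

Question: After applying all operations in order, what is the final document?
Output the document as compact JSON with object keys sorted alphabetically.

Answer: {"k":73,"ldv":5,"m":96,"n":84,"x":89,"yry":89}

Derivation:
After op 1 (replace /x 6): {"va":70,"x":6}
After op 2 (add /yry 91): {"va":70,"x":6,"yry":91}
After op 3 (replace /yry 59): {"va":70,"x":6,"yry":59}
After op 4 (add /k 43): {"k":43,"va":70,"x":6,"yry":59}
After op 5 (remove /va): {"k":43,"x":6,"yry":59}
After op 6 (add /x 66): {"k":43,"x":66,"yry":59}
After op 7 (replace /k 73): {"k":73,"x":66,"yry":59}
After op 8 (replace /yry 89): {"k":73,"x":66,"yry":89}
After op 9 (add /n 30): {"k":73,"n":30,"x":66,"yry":89}
After op 10 (add /m 96): {"k":73,"m":96,"n":30,"x":66,"yry":89}
After op 11 (add /ldv 86): {"k":73,"ldv":86,"m":96,"n":30,"x":66,"yry":89}
After op 12 (add /ldv 5): {"k":73,"ldv":5,"m":96,"n":30,"x":66,"yry":89}
After op 13 (replace /n 34): {"k":73,"ldv":5,"m":96,"n":34,"x":66,"yry":89}
After op 14 (add /n 84): {"k":73,"ldv":5,"m":96,"n":84,"x":66,"yry":89}
After op 15 (replace /x 89): {"k":73,"ldv":5,"m":96,"n":84,"x":89,"yry":89}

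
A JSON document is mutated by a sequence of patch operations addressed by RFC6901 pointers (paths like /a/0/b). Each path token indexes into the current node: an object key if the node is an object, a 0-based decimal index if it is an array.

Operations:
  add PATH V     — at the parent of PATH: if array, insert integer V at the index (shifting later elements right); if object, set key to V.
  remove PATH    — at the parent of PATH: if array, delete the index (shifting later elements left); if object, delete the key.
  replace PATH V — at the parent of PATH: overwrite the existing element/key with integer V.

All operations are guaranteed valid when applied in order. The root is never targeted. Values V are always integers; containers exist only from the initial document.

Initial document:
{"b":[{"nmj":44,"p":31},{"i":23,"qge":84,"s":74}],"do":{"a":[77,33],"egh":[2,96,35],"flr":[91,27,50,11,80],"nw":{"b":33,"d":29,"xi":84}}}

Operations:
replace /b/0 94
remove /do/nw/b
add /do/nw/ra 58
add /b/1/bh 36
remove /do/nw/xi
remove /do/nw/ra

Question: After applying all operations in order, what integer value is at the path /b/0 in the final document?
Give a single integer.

Answer: 94

Derivation:
After op 1 (replace /b/0 94): {"b":[94,{"i":23,"qge":84,"s":74}],"do":{"a":[77,33],"egh":[2,96,35],"flr":[91,27,50,11,80],"nw":{"b":33,"d":29,"xi":84}}}
After op 2 (remove /do/nw/b): {"b":[94,{"i":23,"qge":84,"s":74}],"do":{"a":[77,33],"egh":[2,96,35],"flr":[91,27,50,11,80],"nw":{"d":29,"xi":84}}}
After op 3 (add /do/nw/ra 58): {"b":[94,{"i":23,"qge":84,"s":74}],"do":{"a":[77,33],"egh":[2,96,35],"flr":[91,27,50,11,80],"nw":{"d":29,"ra":58,"xi":84}}}
After op 4 (add /b/1/bh 36): {"b":[94,{"bh":36,"i":23,"qge":84,"s":74}],"do":{"a":[77,33],"egh":[2,96,35],"flr":[91,27,50,11,80],"nw":{"d":29,"ra":58,"xi":84}}}
After op 5 (remove /do/nw/xi): {"b":[94,{"bh":36,"i":23,"qge":84,"s":74}],"do":{"a":[77,33],"egh":[2,96,35],"flr":[91,27,50,11,80],"nw":{"d":29,"ra":58}}}
After op 6 (remove /do/nw/ra): {"b":[94,{"bh":36,"i":23,"qge":84,"s":74}],"do":{"a":[77,33],"egh":[2,96,35],"flr":[91,27,50,11,80],"nw":{"d":29}}}
Value at /b/0: 94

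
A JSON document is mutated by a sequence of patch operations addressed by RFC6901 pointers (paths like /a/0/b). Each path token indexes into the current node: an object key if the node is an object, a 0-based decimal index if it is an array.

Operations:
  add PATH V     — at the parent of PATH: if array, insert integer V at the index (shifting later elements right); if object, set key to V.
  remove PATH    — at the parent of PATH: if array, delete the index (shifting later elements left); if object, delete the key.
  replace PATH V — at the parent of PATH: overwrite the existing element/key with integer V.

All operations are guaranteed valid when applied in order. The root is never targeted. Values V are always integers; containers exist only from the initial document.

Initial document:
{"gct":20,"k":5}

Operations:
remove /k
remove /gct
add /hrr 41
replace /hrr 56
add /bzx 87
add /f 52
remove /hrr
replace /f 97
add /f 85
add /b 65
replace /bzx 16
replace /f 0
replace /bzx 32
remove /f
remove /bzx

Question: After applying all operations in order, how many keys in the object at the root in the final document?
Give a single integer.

Answer: 1

Derivation:
After op 1 (remove /k): {"gct":20}
After op 2 (remove /gct): {}
After op 3 (add /hrr 41): {"hrr":41}
After op 4 (replace /hrr 56): {"hrr":56}
After op 5 (add /bzx 87): {"bzx":87,"hrr":56}
After op 6 (add /f 52): {"bzx":87,"f":52,"hrr":56}
After op 7 (remove /hrr): {"bzx":87,"f":52}
After op 8 (replace /f 97): {"bzx":87,"f":97}
After op 9 (add /f 85): {"bzx":87,"f":85}
After op 10 (add /b 65): {"b":65,"bzx":87,"f":85}
After op 11 (replace /bzx 16): {"b":65,"bzx":16,"f":85}
After op 12 (replace /f 0): {"b":65,"bzx":16,"f":0}
After op 13 (replace /bzx 32): {"b":65,"bzx":32,"f":0}
After op 14 (remove /f): {"b":65,"bzx":32}
After op 15 (remove /bzx): {"b":65}
Size at the root: 1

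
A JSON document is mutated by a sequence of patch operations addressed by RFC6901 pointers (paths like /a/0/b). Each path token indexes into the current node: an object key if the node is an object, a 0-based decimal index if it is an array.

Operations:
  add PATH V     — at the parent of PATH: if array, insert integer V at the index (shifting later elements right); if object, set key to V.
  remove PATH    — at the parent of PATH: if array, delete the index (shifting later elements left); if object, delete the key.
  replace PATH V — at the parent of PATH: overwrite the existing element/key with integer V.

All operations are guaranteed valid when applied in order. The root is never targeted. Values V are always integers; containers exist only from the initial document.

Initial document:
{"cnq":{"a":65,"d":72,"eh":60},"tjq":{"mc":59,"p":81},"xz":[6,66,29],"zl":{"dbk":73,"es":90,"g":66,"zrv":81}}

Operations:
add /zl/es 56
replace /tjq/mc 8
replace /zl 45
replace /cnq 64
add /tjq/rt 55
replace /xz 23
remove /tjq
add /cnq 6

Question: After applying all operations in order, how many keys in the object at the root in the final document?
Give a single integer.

After op 1 (add /zl/es 56): {"cnq":{"a":65,"d":72,"eh":60},"tjq":{"mc":59,"p":81},"xz":[6,66,29],"zl":{"dbk":73,"es":56,"g":66,"zrv":81}}
After op 2 (replace /tjq/mc 8): {"cnq":{"a":65,"d":72,"eh":60},"tjq":{"mc":8,"p":81},"xz":[6,66,29],"zl":{"dbk":73,"es":56,"g":66,"zrv":81}}
After op 3 (replace /zl 45): {"cnq":{"a":65,"d":72,"eh":60},"tjq":{"mc":8,"p":81},"xz":[6,66,29],"zl":45}
After op 4 (replace /cnq 64): {"cnq":64,"tjq":{"mc":8,"p":81},"xz":[6,66,29],"zl":45}
After op 5 (add /tjq/rt 55): {"cnq":64,"tjq":{"mc":8,"p":81,"rt":55},"xz":[6,66,29],"zl":45}
After op 6 (replace /xz 23): {"cnq":64,"tjq":{"mc":8,"p":81,"rt":55},"xz":23,"zl":45}
After op 7 (remove /tjq): {"cnq":64,"xz":23,"zl":45}
After op 8 (add /cnq 6): {"cnq":6,"xz":23,"zl":45}
Size at the root: 3

Answer: 3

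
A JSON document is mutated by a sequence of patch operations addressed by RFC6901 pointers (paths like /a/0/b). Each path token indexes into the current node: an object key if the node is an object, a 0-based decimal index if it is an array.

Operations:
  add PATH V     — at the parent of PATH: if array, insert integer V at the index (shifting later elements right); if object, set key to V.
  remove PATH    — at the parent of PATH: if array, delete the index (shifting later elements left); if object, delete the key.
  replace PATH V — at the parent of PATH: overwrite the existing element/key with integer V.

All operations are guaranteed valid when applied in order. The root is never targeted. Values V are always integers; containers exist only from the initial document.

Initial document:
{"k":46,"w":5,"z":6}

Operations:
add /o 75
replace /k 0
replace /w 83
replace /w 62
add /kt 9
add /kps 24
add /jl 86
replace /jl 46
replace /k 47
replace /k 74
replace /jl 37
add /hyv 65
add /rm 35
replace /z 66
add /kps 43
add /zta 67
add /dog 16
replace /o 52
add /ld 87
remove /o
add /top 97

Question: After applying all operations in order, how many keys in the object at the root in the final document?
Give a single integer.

Answer: 12

Derivation:
After op 1 (add /o 75): {"k":46,"o":75,"w":5,"z":6}
After op 2 (replace /k 0): {"k":0,"o":75,"w":5,"z":6}
After op 3 (replace /w 83): {"k":0,"o":75,"w":83,"z":6}
After op 4 (replace /w 62): {"k":0,"o":75,"w":62,"z":6}
After op 5 (add /kt 9): {"k":0,"kt":9,"o":75,"w":62,"z":6}
After op 6 (add /kps 24): {"k":0,"kps":24,"kt":9,"o":75,"w":62,"z":6}
After op 7 (add /jl 86): {"jl":86,"k":0,"kps":24,"kt":9,"o":75,"w":62,"z":6}
After op 8 (replace /jl 46): {"jl":46,"k":0,"kps":24,"kt":9,"o":75,"w":62,"z":6}
After op 9 (replace /k 47): {"jl":46,"k":47,"kps":24,"kt":9,"o":75,"w":62,"z":6}
After op 10 (replace /k 74): {"jl":46,"k":74,"kps":24,"kt":9,"o":75,"w":62,"z":6}
After op 11 (replace /jl 37): {"jl":37,"k":74,"kps":24,"kt":9,"o":75,"w":62,"z":6}
After op 12 (add /hyv 65): {"hyv":65,"jl":37,"k":74,"kps":24,"kt":9,"o":75,"w":62,"z":6}
After op 13 (add /rm 35): {"hyv":65,"jl":37,"k":74,"kps":24,"kt":9,"o":75,"rm":35,"w":62,"z":6}
After op 14 (replace /z 66): {"hyv":65,"jl":37,"k":74,"kps":24,"kt":9,"o":75,"rm":35,"w":62,"z":66}
After op 15 (add /kps 43): {"hyv":65,"jl":37,"k":74,"kps":43,"kt":9,"o":75,"rm":35,"w":62,"z":66}
After op 16 (add /zta 67): {"hyv":65,"jl":37,"k":74,"kps":43,"kt":9,"o":75,"rm":35,"w":62,"z":66,"zta":67}
After op 17 (add /dog 16): {"dog":16,"hyv":65,"jl":37,"k":74,"kps":43,"kt":9,"o":75,"rm":35,"w":62,"z":66,"zta":67}
After op 18 (replace /o 52): {"dog":16,"hyv":65,"jl":37,"k":74,"kps":43,"kt":9,"o":52,"rm":35,"w":62,"z":66,"zta":67}
After op 19 (add /ld 87): {"dog":16,"hyv":65,"jl":37,"k":74,"kps":43,"kt":9,"ld":87,"o":52,"rm":35,"w":62,"z":66,"zta":67}
After op 20 (remove /o): {"dog":16,"hyv":65,"jl":37,"k":74,"kps":43,"kt":9,"ld":87,"rm":35,"w":62,"z":66,"zta":67}
After op 21 (add /top 97): {"dog":16,"hyv":65,"jl":37,"k":74,"kps":43,"kt":9,"ld":87,"rm":35,"top":97,"w":62,"z":66,"zta":67}
Size at the root: 12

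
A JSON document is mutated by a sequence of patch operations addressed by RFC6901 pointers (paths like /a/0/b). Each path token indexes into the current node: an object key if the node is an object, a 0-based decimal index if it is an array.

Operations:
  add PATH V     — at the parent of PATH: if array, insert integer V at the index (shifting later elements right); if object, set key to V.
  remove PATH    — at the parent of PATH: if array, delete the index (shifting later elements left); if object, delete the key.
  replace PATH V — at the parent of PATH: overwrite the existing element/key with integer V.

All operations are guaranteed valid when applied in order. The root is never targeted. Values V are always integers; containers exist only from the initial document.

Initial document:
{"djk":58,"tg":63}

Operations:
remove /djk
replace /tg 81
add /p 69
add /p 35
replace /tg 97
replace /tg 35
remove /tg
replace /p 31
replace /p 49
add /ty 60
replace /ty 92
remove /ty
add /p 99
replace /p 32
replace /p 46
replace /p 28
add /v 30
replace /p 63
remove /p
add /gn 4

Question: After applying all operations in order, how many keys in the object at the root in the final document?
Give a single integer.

After op 1 (remove /djk): {"tg":63}
After op 2 (replace /tg 81): {"tg":81}
After op 3 (add /p 69): {"p":69,"tg":81}
After op 4 (add /p 35): {"p":35,"tg":81}
After op 5 (replace /tg 97): {"p":35,"tg":97}
After op 6 (replace /tg 35): {"p":35,"tg":35}
After op 7 (remove /tg): {"p":35}
After op 8 (replace /p 31): {"p":31}
After op 9 (replace /p 49): {"p":49}
After op 10 (add /ty 60): {"p":49,"ty":60}
After op 11 (replace /ty 92): {"p":49,"ty":92}
After op 12 (remove /ty): {"p":49}
After op 13 (add /p 99): {"p":99}
After op 14 (replace /p 32): {"p":32}
After op 15 (replace /p 46): {"p":46}
After op 16 (replace /p 28): {"p":28}
After op 17 (add /v 30): {"p":28,"v":30}
After op 18 (replace /p 63): {"p":63,"v":30}
After op 19 (remove /p): {"v":30}
After op 20 (add /gn 4): {"gn":4,"v":30}
Size at the root: 2

Answer: 2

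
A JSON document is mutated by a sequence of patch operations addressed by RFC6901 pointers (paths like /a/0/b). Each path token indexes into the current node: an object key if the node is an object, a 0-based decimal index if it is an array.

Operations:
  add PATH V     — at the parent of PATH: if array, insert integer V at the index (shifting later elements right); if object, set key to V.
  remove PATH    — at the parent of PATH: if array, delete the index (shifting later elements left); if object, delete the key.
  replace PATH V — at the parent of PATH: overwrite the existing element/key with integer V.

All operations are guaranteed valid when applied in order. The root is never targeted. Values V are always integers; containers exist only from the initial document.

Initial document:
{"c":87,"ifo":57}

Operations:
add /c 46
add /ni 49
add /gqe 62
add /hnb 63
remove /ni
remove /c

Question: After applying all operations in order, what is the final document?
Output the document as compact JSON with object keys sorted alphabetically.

After op 1 (add /c 46): {"c":46,"ifo":57}
After op 2 (add /ni 49): {"c":46,"ifo":57,"ni":49}
After op 3 (add /gqe 62): {"c":46,"gqe":62,"ifo":57,"ni":49}
After op 4 (add /hnb 63): {"c":46,"gqe":62,"hnb":63,"ifo":57,"ni":49}
After op 5 (remove /ni): {"c":46,"gqe":62,"hnb":63,"ifo":57}
After op 6 (remove /c): {"gqe":62,"hnb":63,"ifo":57}

Answer: {"gqe":62,"hnb":63,"ifo":57}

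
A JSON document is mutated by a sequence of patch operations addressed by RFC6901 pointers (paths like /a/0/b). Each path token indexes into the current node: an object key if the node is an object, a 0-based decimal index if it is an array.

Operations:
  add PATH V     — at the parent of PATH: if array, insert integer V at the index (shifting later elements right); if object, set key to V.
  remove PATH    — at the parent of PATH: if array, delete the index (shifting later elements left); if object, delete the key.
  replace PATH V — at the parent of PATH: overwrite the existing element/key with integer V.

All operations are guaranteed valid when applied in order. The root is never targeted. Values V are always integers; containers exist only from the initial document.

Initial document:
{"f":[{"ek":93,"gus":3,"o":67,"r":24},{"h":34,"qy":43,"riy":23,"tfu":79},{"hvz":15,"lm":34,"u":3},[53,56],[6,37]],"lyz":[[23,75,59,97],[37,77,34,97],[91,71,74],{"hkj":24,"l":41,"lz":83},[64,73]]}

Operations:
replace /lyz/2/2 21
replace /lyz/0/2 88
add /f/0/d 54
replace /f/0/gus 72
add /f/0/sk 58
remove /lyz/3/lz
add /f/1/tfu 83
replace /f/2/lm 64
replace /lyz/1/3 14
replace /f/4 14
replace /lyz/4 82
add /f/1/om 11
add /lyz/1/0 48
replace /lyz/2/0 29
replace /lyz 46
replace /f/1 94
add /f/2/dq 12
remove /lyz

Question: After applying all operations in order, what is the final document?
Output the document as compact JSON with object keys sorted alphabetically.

Answer: {"f":[{"d":54,"ek":93,"gus":72,"o":67,"r":24,"sk":58},94,{"dq":12,"hvz":15,"lm":64,"u":3},[53,56],14]}

Derivation:
After op 1 (replace /lyz/2/2 21): {"f":[{"ek":93,"gus":3,"o":67,"r":24},{"h":34,"qy":43,"riy":23,"tfu":79},{"hvz":15,"lm":34,"u":3},[53,56],[6,37]],"lyz":[[23,75,59,97],[37,77,34,97],[91,71,21],{"hkj":24,"l":41,"lz":83},[64,73]]}
After op 2 (replace /lyz/0/2 88): {"f":[{"ek":93,"gus":3,"o":67,"r":24},{"h":34,"qy":43,"riy":23,"tfu":79},{"hvz":15,"lm":34,"u":3},[53,56],[6,37]],"lyz":[[23,75,88,97],[37,77,34,97],[91,71,21],{"hkj":24,"l":41,"lz":83},[64,73]]}
After op 3 (add /f/0/d 54): {"f":[{"d":54,"ek":93,"gus":3,"o":67,"r":24},{"h":34,"qy":43,"riy":23,"tfu":79},{"hvz":15,"lm":34,"u":3},[53,56],[6,37]],"lyz":[[23,75,88,97],[37,77,34,97],[91,71,21],{"hkj":24,"l":41,"lz":83},[64,73]]}
After op 4 (replace /f/0/gus 72): {"f":[{"d":54,"ek":93,"gus":72,"o":67,"r":24},{"h":34,"qy":43,"riy":23,"tfu":79},{"hvz":15,"lm":34,"u":3},[53,56],[6,37]],"lyz":[[23,75,88,97],[37,77,34,97],[91,71,21],{"hkj":24,"l":41,"lz":83},[64,73]]}
After op 5 (add /f/0/sk 58): {"f":[{"d":54,"ek":93,"gus":72,"o":67,"r":24,"sk":58},{"h":34,"qy":43,"riy":23,"tfu":79},{"hvz":15,"lm":34,"u":3},[53,56],[6,37]],"lyz":[[23,75,88,97],[37,77,34,97],[91,71,21],{"hkj":24,"l":41,"lz":83},[64,73]]}
After op 6 (remove /lyz/3/lz): {"f":[{"d":54,"ek":93,"gus":72,"o":67,"r":24,"sk":58},{"h":34,"qy":43,"riy":23,"tfu":79},{"hvz":15,"lm":34,"u":3},[53,56],[6,37]],"lyz":[[23,75,88,97],[37,77,34,97],[91,71,21],{"hkj":24,"l":41},[64,73]]}
After op 7 (add /f/1/tfu 83): {"f":[{"d":54,"ek":93,"gus":72,"o":67,"r":24,"sk":58},{"h":34,"qy":43,"riy":23,"tfu":83},{"hvz":15,"lm":34,"u":3},[53,56],[6,37]],"lyz":[[23,75,88,97],[37,77,34,97],[91,71,21],{"hkj":24,"l":41},[64,73]]}
After op 8 (replace /f/2/lm 64): {"f":[{"d":54,"ek":93,"gus":72,"o":67,"r":24,"sk":58},{"h":34,"qy":43,"riy":23,"tfu":83},{"hvz":15,"lm":64,"u":3},[53,56],[6,37]],"lyz":[[23,75,88,97],[37,77,34,97],[91,71,21],{"hkj":24,"l":41},[64,73]]}
After op 9 (replace /lyz/1/3 14): {"f":[{"d":54,"ek":93,"gus":72,"o":67,"r":24,"sk":58},{"h":34,"qy":43,"riy":23,"tfu":83},{"hvz":15,"lm":64,"u":3},[53,56],[6,37]],"lyz":[[23,75,88,97],[37,77,34,14],[91,71,21],{"hkj":24,"l":41},[64,73]]}
After op 10 (replace /f/4 14): {"f":[{"d":54,"ek":93,"gus":72,"o":67,"r":24,"sk":58},{"h":34,"qy":43,"riy":23,"tfu":83},{"hvz":15,"lm":64,"u":3},[53,56],14],"lyz":[[23,75,88,97],[37,77,34,14],[91,71,21],{"hkj":24,"l":41},[64,73]]}
After op 11 (replace /lyz/4 82): {"f":[{"d":54,"ek":93,"gus":72,"o":67,"r":24,"sk":58},{"h":34,"qy":43,"riy":23,"tfu":83},{"hvz":15,"lm":64,"u":3},[53,56],14],"lyz":[[23,75,88,97],[37,77,34,14],[91,71,21],{"hkj":24,"l":41},82]}
After op 12 (add /f/1/om 11): {"f":[{"d":54,"ek":93,"gus":72,"o":67,"r":24,"sk":58},{"h":34,"om":11,"qy":43,"riy":23,"tfu":83},{"hvz":15,"lm":64,"u":3},[53,56],14],"lyz":[[23,75,88,97],[37,77,34,14],[91,71,21],{"hkj":24,"l":41},82]}
After op 13 (add /lyz/1/0 48): {"f":[{"d":54,"ek":93,"gus":72,"o":67,"r":24,"sk":58},{"h":34,"om":11,"qy":43,"riy":23,"tfu":83},{"hvz":15,"lm":64,"u":3},[53,56],14],"lyz":[[23,75,88,97],[48,37,77,34,14],[91,71,21],{"hkj":24,"l":41},82]}
After op 14 (replace /lyz/2/0 29): {"f":[{"d":54,"ek":93,"gus":72,"o":67,"r":24,"sk":58},{"h":34,"om":11,"qy":43,"riy":23,"tfu":83},{"hvz":15,"lm":64,"u":3},[53,56],14],"lyz":[[23,75,88,97],[48,37,77,34,14],[29,71,21],{"hkj":24,"l":41},82]}
After op 15 (replace /lyz 46): {"f":[{"d":54,"ek":93,"gus":72,"o":67,"r":24,"sk":58},{"h":34,"om":11,"qy":43,"riy":23,"tfu":83},{"hvz":15,"lm":64,"u":3},[53,56],14],"lyz":46}
After op 16 (replace /f/1 94): {"f":[{"d":54,"ek":93,"gus":72,"o":67,"r":24,"sk":58},94,{"hvz":15,"lm":64,"u":3},[53,56],14],"lyz":46}
After op 17 (add /f/2/dq 12): {"f":[{"d":54,"ek":93,"gus":72,"o":67,"r":24,"sk":58},94,{"dq":12,"hvz":15,"lm":64,"u":3},[53,56],14],"lyz":46}
After op 18 (remove /lyz): {"f":[{"d":54,"ek":93,"gus":72,"o":67,"r":24,"sk":58},94,{"dq":12,"hvz":15,"lm":64,"u":3},[53,56],14]}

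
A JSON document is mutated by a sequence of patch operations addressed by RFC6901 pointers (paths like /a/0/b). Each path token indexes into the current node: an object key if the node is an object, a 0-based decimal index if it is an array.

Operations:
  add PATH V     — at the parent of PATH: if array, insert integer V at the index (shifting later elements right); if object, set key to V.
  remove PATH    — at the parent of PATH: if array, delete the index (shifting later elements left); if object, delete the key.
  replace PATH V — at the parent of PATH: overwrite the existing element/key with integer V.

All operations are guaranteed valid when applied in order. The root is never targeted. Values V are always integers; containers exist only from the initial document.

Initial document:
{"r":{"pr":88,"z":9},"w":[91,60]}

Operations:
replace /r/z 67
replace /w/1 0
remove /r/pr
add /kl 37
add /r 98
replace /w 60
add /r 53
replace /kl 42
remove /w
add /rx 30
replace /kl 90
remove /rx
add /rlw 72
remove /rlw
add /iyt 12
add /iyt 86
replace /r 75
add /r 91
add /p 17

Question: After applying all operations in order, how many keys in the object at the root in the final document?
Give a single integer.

Answer: 4

Derivation:
After op 1 (replace /r/z 67): {"r":{"pr":88,"z":67},"w":[91,60]}
After op 2 (replace /w/1 0): {"r":{"pr":88,"z":67},"w":[91,0]}
After op 3 (remove /r/pr): {"r":{"z":67},"w":[91,0]}
After op 4 (add /kl 37): {"kl":37,"r":{"z":67},"w":[91,0]}
After op 5 (add /r 98): {"kl":37,"r":98,"w":[91,0]}
After op 6 (replace /w 60): {"kl":37,"r":98,"w":60}
After op 7 (add /r 53): {"kl":37,"r":53,"w":60}
After op 8 (replace /kl 42): {"kl":42,"r":53,"w":60}
After op 9 (remove /w): {"kl":42,"r":53}
After op 10 (add /rx 30): {"kl":42,"r":53,"rx":30}
After op 11 (replace /kl 90): {"kl":90,"r":53,"rx":30}
After op 12 (remove /rx): {"kl":90,"r":53}
After op 13 (add /rlw 72): {"kl":90,"r":53,"rlw":72}
After op 14 (remove /rlw): {"kl":90,"r":53}
After op 15 (add /iyt 12): {"iyt":12,"kl":90,"r":53}
After op 16 (add /iyt 86): {"iyt":86,"kl":90,"r":53}
After op 17 (replace /r 75): {"iyt":86,"kl":90,"r":75}
After op 18 (add /r 91): {"iyt":86,"kl":90,"r":91}
After op 19 (add /p 17): {"iyt":86,"kl":90,"p":17,"r":91}
Size at the root: 4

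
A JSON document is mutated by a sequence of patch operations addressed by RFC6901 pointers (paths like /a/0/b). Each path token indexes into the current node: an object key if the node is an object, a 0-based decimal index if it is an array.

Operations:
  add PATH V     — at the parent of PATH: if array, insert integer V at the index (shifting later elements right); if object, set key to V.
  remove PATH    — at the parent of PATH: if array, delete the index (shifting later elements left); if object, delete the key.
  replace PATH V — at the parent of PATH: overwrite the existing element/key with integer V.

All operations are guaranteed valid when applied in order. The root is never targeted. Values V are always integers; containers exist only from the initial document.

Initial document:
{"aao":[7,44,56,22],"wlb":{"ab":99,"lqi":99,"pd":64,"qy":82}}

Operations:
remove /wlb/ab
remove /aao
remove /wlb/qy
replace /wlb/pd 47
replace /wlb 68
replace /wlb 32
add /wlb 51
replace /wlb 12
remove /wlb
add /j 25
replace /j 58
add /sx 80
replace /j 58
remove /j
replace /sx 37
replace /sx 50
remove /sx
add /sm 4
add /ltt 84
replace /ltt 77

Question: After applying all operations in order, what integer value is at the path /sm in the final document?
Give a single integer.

Answer: 4

Derivation:
After op 1 (remove /wlb/ab): {"aao":[7,44,56,22],"wlb":{"lqi":99,"pd":64,"qy":82}}
After op 2 (remove /aao): {"wlb":{"lqi":99,"pd":64,"qy":82}}
After op 3 (remove /wlb/qy): {"wlb":{"lqi":99,"pd":64}}
After op 4 (replace /wlb/pd 47): {"wlb":{"lqi":99,"pd":47}}
After op 5 (replace /wlb 68): {"wlb":68}
After op 6 (replace /wlb 32): {"wlb":32}
After op 7 (add /wlb 51): {"wlb":51}
After op 8 (replace /wlb 12): {"wlb":12}
After op 9 (remove /wlb): {}
After op 10 (add /j 25): {"j":25}
After op 11 (replace /j 58): {"j":58}
After op 12 (add /sx 80): {"j":58,"sx":80}
After op 13 (replace /j 58): {"j":58,"sx":80}
After op 14 (remove /j): {"sx":80}
After op 15 (replace /sx 37): {"sx":37}
After op 16 (replace /sx 50): {"sx":50}
After op 17 (remove /sx): {}
After op 18 (add /sm 4): {"sm":4}
After op 19 (add /ltt 84): {"ltt":84,"sm":4}
After op 20 (replace /ltt 77): {"ltt":77,"sm":4}
Value at /sm: 4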